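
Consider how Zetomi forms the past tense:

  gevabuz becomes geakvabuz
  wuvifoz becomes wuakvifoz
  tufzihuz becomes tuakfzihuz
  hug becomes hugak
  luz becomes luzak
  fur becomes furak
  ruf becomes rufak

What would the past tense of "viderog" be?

gevabuz and luz both end in -z yet inflect differently (geakvabuz, luzak), so the final letter is not what conditions the rule; the number of vowels is.
"viderog" has 3 vowels. The stems with 3 vowels (gevabuz → geakvabuz, wuvifoz → wuakvifoz, tufzihuz → tuakfzihuz) insert -ak- after the first vowel.
So viderog → viakderog.

viakderog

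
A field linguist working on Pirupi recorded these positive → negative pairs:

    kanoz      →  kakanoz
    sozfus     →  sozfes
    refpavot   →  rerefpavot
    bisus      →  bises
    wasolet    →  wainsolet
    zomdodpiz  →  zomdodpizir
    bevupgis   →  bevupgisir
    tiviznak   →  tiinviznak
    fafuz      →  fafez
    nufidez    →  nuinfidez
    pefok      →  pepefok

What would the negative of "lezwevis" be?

bevupgis and sozfus both end in -s yet inflect differently (bevupgisir, sozfes), so the final letter is not what conditions the rule; the last vowel is.
"lezwevis" has last vowel 'i'. The stems whose last vowel is 'i' (bevupgis → bevupgisir, zomdodpiz → zomdodpizir) add -ir.
So lezwevis → lezwevisir.

lezwevisir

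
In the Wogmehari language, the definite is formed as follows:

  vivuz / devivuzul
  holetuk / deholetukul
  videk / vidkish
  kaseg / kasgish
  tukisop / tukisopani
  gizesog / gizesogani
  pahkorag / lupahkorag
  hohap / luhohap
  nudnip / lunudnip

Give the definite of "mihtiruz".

holetuk and videk both end in -k yet inflect differently (deholetukul, vidkish), so the final letter is not what conditions the rule; the last vowel is.
"mihtiruz" has last vowel 'u'. The stems whose last vowel is 'u' (vivuz → devivuzul, holetuk → deholetukul) add de- … -ul around the stem.
The other patterns: stems whose last vowel is 'e' delete the last vowel and add -ish; stems whose last vowel is 'o' add -ani; stems whose last vowel is 'a' or 'i' add the prefix lu-.
So mihtiruz → demihtiruzul.

demihtiruzul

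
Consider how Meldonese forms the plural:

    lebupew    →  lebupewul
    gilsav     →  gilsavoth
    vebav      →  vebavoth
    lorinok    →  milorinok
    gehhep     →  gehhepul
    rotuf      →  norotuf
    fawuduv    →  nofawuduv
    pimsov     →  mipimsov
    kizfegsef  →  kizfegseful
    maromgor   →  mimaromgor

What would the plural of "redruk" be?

noredruk

vebav and pimsov both end in -v yet inflect differently (vebavoth, mipimsov), so the final letter is not what conditions the rule; the last vowel is.
"redruk" has last vowel 'u'. The stems whose last vowel is 'u' (fawuduv → nofawuduv, rotuf → norotuf) add the prefix no-.
The other patterns: stems whose last vowel is 'a' add -oth; stems whose last vowel is 'e' add -ul; stems whose last vowel is 'o' add the prefix mi-.
So redruk → noredruk.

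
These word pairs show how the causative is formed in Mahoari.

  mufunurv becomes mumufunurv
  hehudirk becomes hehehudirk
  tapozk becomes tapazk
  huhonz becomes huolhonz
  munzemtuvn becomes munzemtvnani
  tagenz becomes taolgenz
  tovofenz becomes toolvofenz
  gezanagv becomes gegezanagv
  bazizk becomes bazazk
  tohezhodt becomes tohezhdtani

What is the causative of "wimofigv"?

wiwimofigv

hehudirk and tapozk both end in -k yet inflect differently (hehehudirk, tapazk), so the final letter is not what conditions the rule; the second-to-last letter is.
"wimofigv" has second-to-last letter 'g'. The one such stem in the data (gezanagv → gegezanagv) repeats the first consonant+vowel as a prefix (as do mufunurv, hehudirk), so the same rule applies.
The other patterns: stems whose second-to-last letter is 'n' insert -ol- after the first vowel; stems whose second-to-last letter is 'd' or 'v' delete the last vowel and add -ani; stems whose second-to-last letter is 'z' change the last vowel to 'a'.
So wimofigv → wiwimofigv.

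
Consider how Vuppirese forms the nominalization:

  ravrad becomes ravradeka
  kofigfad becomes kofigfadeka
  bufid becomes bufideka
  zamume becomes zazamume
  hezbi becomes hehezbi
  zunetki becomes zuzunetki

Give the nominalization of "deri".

dederi

bufid and hezbi both have last vowel 'i' yet inflect differently (bufideka, hehezbi), so the last vowel is not what conditions the rule; whether the stem ends in a vowel or a consonant is.
"deri" ends in a vowel. The stems ending in a vowel (zamume → zazamume, hezbi → hehezbi, zunetki → zuzunetki) repeat the first consonant+vowel as a prefix.
The other pattern: stems ending in a consonant add -eka.
So deri → dederi.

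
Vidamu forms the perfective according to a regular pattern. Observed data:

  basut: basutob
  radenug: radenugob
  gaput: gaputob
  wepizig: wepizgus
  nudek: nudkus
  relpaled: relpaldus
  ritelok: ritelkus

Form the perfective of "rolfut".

"rolfut" has last vowel 'u'. The stems whose last vowel is 'u' (basut → basutob, radenug → radenugob, gaput → gaputob) add -ob.
So rolfut → rolfutob.

rolfutob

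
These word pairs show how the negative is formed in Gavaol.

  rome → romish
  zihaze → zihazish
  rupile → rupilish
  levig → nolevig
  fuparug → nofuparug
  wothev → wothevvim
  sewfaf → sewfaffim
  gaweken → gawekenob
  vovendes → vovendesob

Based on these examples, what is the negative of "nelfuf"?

nelfuffim

rome and wothev both have last vowel 'e' yet inflect differently (romish, wothevvim), so the last vowel is not what conditions the rule; the final letter is.
"nelfuf" ends in -f. The one such stem in the data (sewfaf → sewfaffim) doubles the final consonant and adds -im (as does wothev), so the same rule applies.
The other patterns: stems ending in -e drop the final letter and add -ish; stems ending in -g add the prefix no-; stems ending in -n or -s add -ob.
So nelfuf → nelfuffim.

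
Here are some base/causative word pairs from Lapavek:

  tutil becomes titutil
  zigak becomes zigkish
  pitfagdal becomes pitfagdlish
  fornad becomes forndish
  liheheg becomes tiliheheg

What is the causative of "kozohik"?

"kozohik" has last vowel 'i'. The one such stem in the data (tutil → titutil) adds the prefix ti-, so the same rule applies.
The other pattern: stems whose last vowel is 'a' delete the last vowel and add -ish.
So kozohik → tikozohik.

tikozohik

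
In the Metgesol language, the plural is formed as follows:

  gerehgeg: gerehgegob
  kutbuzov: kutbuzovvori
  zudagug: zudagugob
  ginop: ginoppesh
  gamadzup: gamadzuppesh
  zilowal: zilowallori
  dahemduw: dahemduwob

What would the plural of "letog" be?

letogob

gamadzup and zudagug both have last vowel 'u' yet inflect differently (gamadzuppesh, zudagugob), so the last vowel is not what conditions the rule; the final letter is.
"letog" ends in -g. The stems ending in -g (gerehgeg → gerehgegob, zudagug → zudagugob) add -ob.
The other patterns: stems ending in -p double the final consonant and add -esh; stems ending in -l or -v double the final consonant and add -ori.
So letog → letogob.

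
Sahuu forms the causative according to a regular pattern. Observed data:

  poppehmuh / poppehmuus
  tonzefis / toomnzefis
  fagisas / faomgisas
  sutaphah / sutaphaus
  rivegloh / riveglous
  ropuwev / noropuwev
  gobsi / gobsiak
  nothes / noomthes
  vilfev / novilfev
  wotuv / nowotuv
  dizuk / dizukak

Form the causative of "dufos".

duomfos

"dufos" ends in -s. The stems ending in -s (nothes → noomthes, fagisas → faomgisas, tonzefis → toomnzefis) insert -om- after the first vowel.
So dufos → duomfos.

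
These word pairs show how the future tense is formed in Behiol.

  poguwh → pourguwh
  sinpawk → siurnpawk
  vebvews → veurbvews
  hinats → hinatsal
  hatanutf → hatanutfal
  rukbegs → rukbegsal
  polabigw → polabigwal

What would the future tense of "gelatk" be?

gelatkal

vebvews and hinats both end in -s yet inflect differently (veurbvews, hinatsal), so the final letter is not what conditions the rule; the second-to-last letter is.
"gelatk" has second-to-last letter 't'. The stems whose second-to-last letter is 't' (hinats → hinatsal, hatanutf → hatanutfal) add -al.
So gelatk → gelatkal.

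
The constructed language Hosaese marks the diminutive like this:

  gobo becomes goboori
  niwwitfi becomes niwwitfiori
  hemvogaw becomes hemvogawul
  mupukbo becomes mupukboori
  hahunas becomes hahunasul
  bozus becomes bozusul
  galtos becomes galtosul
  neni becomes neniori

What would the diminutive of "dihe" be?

diheori

gobo and galtos both have last vowel 'o' yet inflect differently (goboori, galtosul), so the last vowel is not what conditions the rule; whether the stem ends in a vowel or a consonant is.
"dihe" ends in a vowel. The stems ending in a vowel (gobo → goboori, niwwitfi → niwwitfiori, mupukbo → mupukboori) add -ori.
The other pattern: stems ending in a consonant add -ul.
So dihe → diheori.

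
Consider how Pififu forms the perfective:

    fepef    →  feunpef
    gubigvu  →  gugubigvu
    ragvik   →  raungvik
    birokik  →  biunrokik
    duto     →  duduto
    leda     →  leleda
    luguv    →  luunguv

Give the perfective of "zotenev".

"zotenev" ends in a consonant. The stems ending in a consonant (birokik → biunrokik, ragvik → raungvik, fepef → feunpef) insert -un- after the first vowel.
The other pattern: stems ending in a vowel repeat the first consonant+vowel as a prefix.
So zotenev → zountenev.

zountenev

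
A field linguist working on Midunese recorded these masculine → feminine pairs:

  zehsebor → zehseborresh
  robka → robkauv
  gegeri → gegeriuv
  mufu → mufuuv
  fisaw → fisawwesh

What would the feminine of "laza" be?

lazauv

fisaw and robka both have last vowel 'a' yet inflect differently (fisawwesh, robkauv), so the last vowel is not what conditions the rule; whether the stem ends in a vowel or a consonant is.
"laza" ends in a vowel. The stems ending in a vowel (robka → robkauv, gegeri → gegeriuv, mufu → mufuuv) add -uv.
The other pattern: stems ending in a consonant double the final consonant and add -esh.
So laza → lazauv.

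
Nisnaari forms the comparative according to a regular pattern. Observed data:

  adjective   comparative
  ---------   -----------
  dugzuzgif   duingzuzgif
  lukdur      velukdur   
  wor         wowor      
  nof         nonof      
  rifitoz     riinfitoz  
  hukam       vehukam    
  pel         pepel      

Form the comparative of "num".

"num" has 1 vowel. The stems with 1 vowel (wor → wowor, pel → pepel, nof → nonof) repeat the first consonant+vowel as a prefix.
So num → nunum.

nunum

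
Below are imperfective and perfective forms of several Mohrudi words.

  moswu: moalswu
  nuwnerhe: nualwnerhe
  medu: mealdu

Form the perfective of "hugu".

Every pair shown (moswu → moalswu, nuwnerhe → nualwnerhe, medu → mealdu) follows the same rule: insert -al- after the first vowel.
So hugu → hualgu.

hualgu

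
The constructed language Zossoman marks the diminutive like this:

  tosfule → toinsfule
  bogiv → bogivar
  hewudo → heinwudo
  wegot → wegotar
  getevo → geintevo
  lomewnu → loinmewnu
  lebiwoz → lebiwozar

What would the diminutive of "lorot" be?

lorotar

hewudo and wegot both have last vowel 'o' yet inflect differently (heinwudo, wegotar), so the last vowel is not what conditions the rule; whether the stem ends in a vowel or a consonant is.
"lorot" ends in a consonant. The stems ending in a consonant (bogiv → bogivar, wegot → wegotar, lebiwoz → lebiwozar) add -ar.
So lorot → lorotar.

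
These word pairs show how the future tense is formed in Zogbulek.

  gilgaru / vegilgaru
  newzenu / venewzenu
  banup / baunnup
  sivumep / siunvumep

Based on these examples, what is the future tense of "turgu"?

"turgu" ends in a vowel. The stems ending in a vowel (gilgaru → vegilgaru, newzenu → venewzenu) add the prefix ve-.
The other pattern: stems ending in a consonant insert -un- after the first vowel.
So turgu → veturgu.

veturgu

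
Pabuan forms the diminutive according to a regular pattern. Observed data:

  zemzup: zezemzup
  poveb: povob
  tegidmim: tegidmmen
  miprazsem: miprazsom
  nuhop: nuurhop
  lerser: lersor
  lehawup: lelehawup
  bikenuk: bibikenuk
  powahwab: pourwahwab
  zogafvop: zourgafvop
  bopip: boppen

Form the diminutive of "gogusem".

"gogusem" has last vowel 'e'. The stems whose last vowel is 'e' (poveb → povob, lerser → lersor, miprazsem → miprazsom) change the last vowel to 'o'.
The other patterns: stems whose last vowel is 'u' repeat the first consonant+vowel as a prefix; stems whose last vowel is 'i' delete the last vowel and add -en; stems whose last vowel is 'a' or 'o' insert -ur- after the first vowel.
So gogusem → gogusom.

gogusom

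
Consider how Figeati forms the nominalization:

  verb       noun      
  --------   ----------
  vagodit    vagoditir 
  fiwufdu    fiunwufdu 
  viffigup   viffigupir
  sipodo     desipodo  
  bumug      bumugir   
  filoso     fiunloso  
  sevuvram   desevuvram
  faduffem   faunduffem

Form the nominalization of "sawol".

desawol

sevuvram and faduffem both end in -m yet inflect differently (desevuvram, faunduffem), so the final letter is not what conditions the rule; the first letter is.
"sawol" begins with s-. The stems beginning with s- (sipodo → desipodo, sevuvram → desevuvram) add the prefix de-.
So sawol → desawol.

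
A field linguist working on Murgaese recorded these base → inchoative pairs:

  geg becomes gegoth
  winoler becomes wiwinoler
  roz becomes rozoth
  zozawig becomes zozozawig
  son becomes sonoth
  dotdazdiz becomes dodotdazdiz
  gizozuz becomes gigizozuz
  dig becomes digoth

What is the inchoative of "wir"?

wiroth

"wir" has 1 vowel. The stems with 1 vowel (dig → digoth, geg → gegoth, son → sonoth) add -oth.
So wir → wiroth.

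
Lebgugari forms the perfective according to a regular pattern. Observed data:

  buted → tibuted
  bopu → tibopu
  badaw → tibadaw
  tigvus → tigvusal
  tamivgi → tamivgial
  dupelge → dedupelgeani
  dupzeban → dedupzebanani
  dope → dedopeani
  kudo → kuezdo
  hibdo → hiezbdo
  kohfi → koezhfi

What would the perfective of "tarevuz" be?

tarevuzal

tamivgi and kohfi both end in -i yet inflect differently (tamivgial, koezhfi), so the final letter is not what conditions the rule; the first letter is.
"tarevuz" begins with t-. The stems beginning with t- (tigvus → tigvusal, tamivgi → tamivgial) add -al.
The other patterns: stems beginning with b- add the prefix ti-; stems beginning with d- add de- … -ani around the stem; stems beginning with h- or k- insert -ez- after the first vowel.
So tarevuz → tarevuzal.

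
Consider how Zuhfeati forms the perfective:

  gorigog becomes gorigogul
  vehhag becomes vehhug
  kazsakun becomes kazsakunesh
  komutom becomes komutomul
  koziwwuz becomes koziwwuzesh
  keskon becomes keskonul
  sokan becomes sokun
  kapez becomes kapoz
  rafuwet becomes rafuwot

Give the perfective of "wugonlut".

sokan and keskon both end in -n yet inflect differently (sokun, keskonul), so the final letter is not what conditions the rule; the last vowel is.
"wugonlut" has last vowel 'u'. The stems whose last vowel is 'u' (kazsakun → kazsakunesh, koziwwuz → koziwwuzesh) add -esh.
The other patterns: stems whose last vowel is 'a' change the last vowel to 'u'; stems whose last vowel is 'e' change the last vowel to 'o'; stems whose last vowel is 'o' add -ul.
So wugonlut → wugonlutesh.

wugonlutesh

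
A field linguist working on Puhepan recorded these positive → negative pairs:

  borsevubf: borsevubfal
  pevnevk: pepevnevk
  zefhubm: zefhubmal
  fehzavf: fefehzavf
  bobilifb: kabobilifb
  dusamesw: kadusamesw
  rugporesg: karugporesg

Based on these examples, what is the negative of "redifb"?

karedifb

borsevubf and fehzavf both end in -f yet inflect differently (borsevubfal, fefehzavf), so the final letter is not what conditions the rule; the second-to-last letter is.
"redifb" has second-to-last letter 'f'. The one such stem in the data (bobilifb → kabobilifb) adds the prefix ka-, so the same rule applies.
The other patterns: stems whose second-to-last letter is 'b' add -al; stems whose second-to-last letter is 'v' repeat the first consonant+vowel as a prefix.
So redifb → karedifb.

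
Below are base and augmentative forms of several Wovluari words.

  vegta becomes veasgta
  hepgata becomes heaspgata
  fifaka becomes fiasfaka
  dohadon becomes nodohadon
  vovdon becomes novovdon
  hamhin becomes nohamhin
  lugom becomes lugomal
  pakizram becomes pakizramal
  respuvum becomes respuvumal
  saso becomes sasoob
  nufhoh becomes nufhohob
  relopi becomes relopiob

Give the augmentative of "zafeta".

zaasfeta

"zafeta" ends in -a. The stems ending in -a (vegta → veasgta, hepgata → heaspgata, fifaka → fiasfaka) insert -as- after the first vowel.
The other patterns: stems ending in -n add the prefix no-; stems ending in -m add -al; stems ending in -h, -i or -o add -ob.
So zafeta → zaasfeta.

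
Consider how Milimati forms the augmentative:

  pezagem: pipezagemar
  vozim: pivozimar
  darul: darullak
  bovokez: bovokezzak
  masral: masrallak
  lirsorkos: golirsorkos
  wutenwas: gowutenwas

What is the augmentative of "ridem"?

pezagem and bovokez both have last vowel 'e' yet inflect differently (pipezagemar, bovokezzak), so the last vowel is not what conditions the rule; the final letter is.
"ridem" ends in -m. The stems ending in -m (pezagem → pipezagemar, vozim → pivozimar) add pi- … -ar around the stem.
The other patterns: stems ending in -l or -z double the final consonant and add -ak; stems ending in -s add the prefix go-.
So ridem → piridemar.

piridemar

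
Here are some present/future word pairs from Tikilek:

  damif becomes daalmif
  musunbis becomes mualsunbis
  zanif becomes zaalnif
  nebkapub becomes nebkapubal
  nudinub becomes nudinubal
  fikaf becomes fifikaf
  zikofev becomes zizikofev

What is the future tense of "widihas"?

damif and fikaf both end in -f yet inflect differently (daalmif, fifikaf), so the final letter is not what conditions the rule; the last vowel is.
"widihas" has last vowel 'a'. The one such stem in the data (fikaf → fifikaf) repeats the first consonant+vowel as a prefix (as does zikofev), so the same rule applies.
So widihas → wiwidihas.

wiwidihas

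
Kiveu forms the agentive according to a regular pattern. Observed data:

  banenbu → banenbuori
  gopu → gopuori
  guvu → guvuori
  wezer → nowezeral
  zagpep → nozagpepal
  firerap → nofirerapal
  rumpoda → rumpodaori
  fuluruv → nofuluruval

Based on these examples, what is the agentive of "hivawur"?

nohivawural

fuluruv and guvu both have last vowel 'u' yet inflect differently (nofuluruval, guvuori), so the last vowel is not what conditions the rule; whether the stem ends in a vowel or a consonant is.
"hivawur" ends in a consonant. The stems ending in a consonant (fuluruv → nofuluruval, firerap → nofirerapal, wezer → nowezeral) add no- … -al around the stem.
The other pattern: stems ending in a vowel add -ori.
So hivawur → nohivawural.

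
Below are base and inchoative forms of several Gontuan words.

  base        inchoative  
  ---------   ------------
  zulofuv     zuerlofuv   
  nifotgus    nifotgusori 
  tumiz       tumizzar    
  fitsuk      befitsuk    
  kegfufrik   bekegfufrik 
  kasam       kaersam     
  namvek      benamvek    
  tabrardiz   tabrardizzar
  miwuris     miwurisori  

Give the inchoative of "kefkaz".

kegfufrik and tabrardiz both have last vowel 'i' yet inflect differently (bekegfufrik, tabrardizzar), so the last vowel is not what conditions the rule; the final letter is.
"kefkaz" ends in -z. The stems ending in -z (tabrardiz → tabrardizzar, tumiz → tumizzar) double the final consonant and add -ar.
The other patterns: stems ending in -k add the prefix be-; stems ending in -s add -ori; stems ending in -m or -v insert -er- after the first vowel.
So kefkaz → kefkazzar.

kefkazzar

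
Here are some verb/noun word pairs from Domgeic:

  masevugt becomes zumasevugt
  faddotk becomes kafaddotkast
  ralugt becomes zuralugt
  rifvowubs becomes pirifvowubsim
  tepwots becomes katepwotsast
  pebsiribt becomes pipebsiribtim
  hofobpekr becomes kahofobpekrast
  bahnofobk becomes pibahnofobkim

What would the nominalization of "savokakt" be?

kasavokaktast

"savokakt" has second-to-last letter 'k'. The one such stem in the data (hofobpekr → kahofobpekrast) adds ka- … -ast around the stem, so the same rule applies.
So savokakt → kasavokaktast.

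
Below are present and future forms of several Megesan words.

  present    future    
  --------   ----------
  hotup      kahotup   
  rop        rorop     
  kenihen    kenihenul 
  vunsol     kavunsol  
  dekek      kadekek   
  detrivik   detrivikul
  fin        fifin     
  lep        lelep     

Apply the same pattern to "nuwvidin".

rop and hotup both end in -p yet inflect differently (rorop, kahotup), so the final letter is not what conditions the rule; the number of vowels is.
"nuwvidin" has 3 vowels. The stems with 3 vowels (kenihen → kenihenul, detrivik → detrivikul) add -ul.
The other patterns: stems with 1 vowel repeat the first consonant+vowel as a prefix; stems with 2 vowels add the prefix ka-.
So nuwvidin → nuwvidinul.

nuwvidinul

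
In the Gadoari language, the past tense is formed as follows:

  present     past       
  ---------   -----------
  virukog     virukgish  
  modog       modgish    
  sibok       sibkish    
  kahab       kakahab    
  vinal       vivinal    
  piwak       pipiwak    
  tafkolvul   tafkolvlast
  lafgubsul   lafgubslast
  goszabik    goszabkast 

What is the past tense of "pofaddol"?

pofaddlish

sibok and piwak both end in -k yet inflect differently (sibkish, pipiwak), so the final letter is not what conditions the rule; the last vowel is.
"pofaddol" has last vowel 'o'. The stems whose last vowel is 'o' (virukog → virukgish, modog → modgish, sibok → sibkish) delete the last vowel and add -ish.
The other patterns: stems whose last vowel is 'a' repeat the first consonant+vowel as a prefix; stems whose last vowel is 'i' or 'u' delete the last vowel and add -ast.
So pofaddol → pofaddlish.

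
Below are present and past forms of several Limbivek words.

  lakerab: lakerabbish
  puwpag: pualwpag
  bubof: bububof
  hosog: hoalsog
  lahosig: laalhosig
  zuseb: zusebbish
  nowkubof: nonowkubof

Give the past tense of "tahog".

"tahog" ends in -g. The stems ending in -g (hosog → hoalsog, puwpag → pualwpag, lahosig → laalhosig) insert -al- after the first vowel.
So tahog → taalhog.

taalhog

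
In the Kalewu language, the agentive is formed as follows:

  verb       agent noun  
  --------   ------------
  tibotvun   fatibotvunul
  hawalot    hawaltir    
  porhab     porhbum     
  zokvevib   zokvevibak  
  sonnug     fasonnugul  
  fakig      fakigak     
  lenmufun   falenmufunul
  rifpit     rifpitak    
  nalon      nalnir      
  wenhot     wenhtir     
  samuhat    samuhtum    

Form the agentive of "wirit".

"wirit" has last vowel 'i'. The stems whose last vowel is 'i' (zokvevib → zokvevibak, fakig → fakigak, rifpit → rifpitak) add -ak.
So wirit → wiritak.

wiritak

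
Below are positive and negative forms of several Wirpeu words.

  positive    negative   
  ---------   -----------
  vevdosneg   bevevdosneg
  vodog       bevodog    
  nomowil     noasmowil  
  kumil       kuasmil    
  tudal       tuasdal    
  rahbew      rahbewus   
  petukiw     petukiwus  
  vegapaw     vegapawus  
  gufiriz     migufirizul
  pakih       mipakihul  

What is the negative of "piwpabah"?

vevdosneg and rahbew both have last vowel 'e' yet inflect differently (bevevdosneg, rahbewus), so the last vowel is not what conditions the rule; the final letter is.
"piwpabah" ends in -h. The one such stem in the data (pakih → mipakihul) adds mi- … -ul around the stem, so the same rule applies.
The other patterns: stems ending in -g add the prefix be-; stems ending in -l insert -as- after the first vowel; stems ending in -w add -us.
So piwpabah → mipiwpabahul.

mipiwpabahul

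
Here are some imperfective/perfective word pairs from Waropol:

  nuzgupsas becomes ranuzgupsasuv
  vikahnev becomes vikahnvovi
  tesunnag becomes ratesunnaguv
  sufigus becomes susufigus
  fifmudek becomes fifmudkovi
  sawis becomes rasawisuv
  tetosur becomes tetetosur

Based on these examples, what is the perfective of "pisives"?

sufigus and nuzgupsas both end in -s yet inflect differently (susufigus, ranuzgupsasuv), so the final letter is not what conditions the rule; the last vowel is.
"pisives" has last vowel 'e'. The stems whose last vowel is 'e' (vikahnev → vikahnvovi, fifmudek → fifmudkovi) delete the last vowel and add -ovi.
So pisives → pisivsovi.

pisivsovi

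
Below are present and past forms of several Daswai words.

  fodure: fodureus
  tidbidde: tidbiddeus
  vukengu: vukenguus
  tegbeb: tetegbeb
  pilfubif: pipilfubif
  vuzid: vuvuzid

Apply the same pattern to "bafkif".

babafkif

fodure and tegbeb both have last vowel 'e' yet inflect differently (fodureus, tetegbeb), so the last vowel is not what conditions the rule; whether the stem ends in a vowel or a consonant is.
"bafkif" ends in a consonant. The stems ending in a consonant (tegbeb → tetegbeb, pilfubif → pipilfubif, vuzid → vuvuzid) repeat the first consonant+vowel as a prefix.
So bafkif → babafkif.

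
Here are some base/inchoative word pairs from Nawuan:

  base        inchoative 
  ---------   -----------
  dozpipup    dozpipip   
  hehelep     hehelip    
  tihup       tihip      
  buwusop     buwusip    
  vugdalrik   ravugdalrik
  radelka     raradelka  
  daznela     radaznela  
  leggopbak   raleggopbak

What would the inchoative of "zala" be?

razala

"zala" ends in -a. The stems ending in -a (radelka → raradelka, daznela → radaznela) add the prefix ra-.
So zala → razala.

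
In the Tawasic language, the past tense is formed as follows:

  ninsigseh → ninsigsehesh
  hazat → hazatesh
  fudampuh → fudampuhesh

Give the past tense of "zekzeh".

zekzehesh

Every pair shown (ninsigseh → ninsigsehesh, hazat → hazatesh, fudampuh → fudampuhesh) follows the same rule: add -esh.
So zekzeh → zekzehesh.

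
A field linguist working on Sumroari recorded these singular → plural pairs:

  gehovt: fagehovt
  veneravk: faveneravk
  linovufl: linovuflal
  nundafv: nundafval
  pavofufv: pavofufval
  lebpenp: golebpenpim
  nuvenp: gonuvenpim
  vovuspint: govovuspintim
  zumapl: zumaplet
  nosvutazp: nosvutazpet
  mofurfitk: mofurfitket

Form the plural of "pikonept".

pikoneptet

"pikonept" has second-to-last letter 'p'. The one such stem in the data (zumapl → zumaplet) adds -et, so the same rule applies.
So pikonept → pikoneptet.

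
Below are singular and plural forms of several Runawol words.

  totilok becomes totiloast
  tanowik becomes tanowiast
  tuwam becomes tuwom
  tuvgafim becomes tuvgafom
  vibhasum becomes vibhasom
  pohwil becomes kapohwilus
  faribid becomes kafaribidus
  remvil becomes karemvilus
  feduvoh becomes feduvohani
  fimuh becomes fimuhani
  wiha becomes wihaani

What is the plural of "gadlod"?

tanowik and tuvgafim both have last vowel 'i' yet inflect differently (tanowiast, tuvgafom), so the last vowel is not what conditions the rule; the final letter is.
"gadlod" ends in -d. The one such stem in the data (faribid → kafaribidus) adds ka- … -us around the stem, so the same rule applies.
The other patterns: stems ending in -k drop the final letter and add -ast; stems ending in -m change the last vowel to 'o'; stems ending in -a or -h add -ani.
So gadlod → kagadlodus.

kagadlodus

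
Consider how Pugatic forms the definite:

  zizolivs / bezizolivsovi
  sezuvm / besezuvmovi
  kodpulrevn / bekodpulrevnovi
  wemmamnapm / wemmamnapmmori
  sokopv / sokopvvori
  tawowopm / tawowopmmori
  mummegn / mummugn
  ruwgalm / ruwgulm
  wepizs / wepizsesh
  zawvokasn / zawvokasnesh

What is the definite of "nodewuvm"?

"nodewuvm" has second-to-last letter 'v'. The stems whose second-to-last letter is 'v' (zizolivs → bezizolivsovi, sezuvm → besezuvmovi, kodpulrevn → bekodpulrevnovi) add be- … -ovi around the stem.
The other patterns: stems whose second-to-last letter is 'p' double the final consonant and add -ori; stems whose second-to-last letter is 'g' or 'l' change the last vowel to 'u'; stems whose second-to-last letter is 's' or 'z' add -esh.
So nodewuvm → benodewuvmovi.

benodewuvmovi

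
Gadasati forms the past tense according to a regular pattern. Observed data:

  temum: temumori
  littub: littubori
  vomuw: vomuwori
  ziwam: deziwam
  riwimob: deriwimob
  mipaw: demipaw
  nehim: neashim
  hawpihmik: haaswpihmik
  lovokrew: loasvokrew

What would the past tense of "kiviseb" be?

"kiviseb" has last vowel 'e'. The one such stem in the data (lovokrew → loasvokrew) inserts -as- after the first vowel (as do nehim, hawpihmik), so the same rule applies.
The other patterns: stems whose last vowel is 'u' add -ori; stems whose last vowel is 'a' or 'o' add the prefix de-.
So kiviseb → kiasviseb.

kiasviseb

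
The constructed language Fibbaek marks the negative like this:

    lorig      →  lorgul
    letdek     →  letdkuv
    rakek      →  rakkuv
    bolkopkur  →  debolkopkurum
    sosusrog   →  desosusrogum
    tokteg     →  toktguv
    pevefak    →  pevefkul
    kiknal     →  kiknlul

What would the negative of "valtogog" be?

sosusrog and lorig both end in -g yet inflect differently (desosusrogum, lorgul), so the final letter is not what conditions the rule; the last vowel is.
"valtogog" has last vowel 'o'. The one such stem in the data (sosusrog → desosusrogum) adds de- … -um around the stem, so the same rule applies.
So valtogog → devaltogogum.

devaltogogum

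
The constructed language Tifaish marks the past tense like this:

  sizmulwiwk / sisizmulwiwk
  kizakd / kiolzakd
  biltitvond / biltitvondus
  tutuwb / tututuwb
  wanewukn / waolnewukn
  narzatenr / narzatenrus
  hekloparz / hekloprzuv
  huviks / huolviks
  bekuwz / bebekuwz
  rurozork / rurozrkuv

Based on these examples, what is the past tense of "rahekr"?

raolhekr

bekuwz and hekloparz both end in -z yet inflect differently (bebekuwz, hekloprzuv), so the final letter is not what conditions the rule; the second-to-last letter is.
"rahekr" has second-to-last letter 'k'. The stems whose second-to-last letter is 'k' (kizakd → kiolzakd, huviks → huolviks, wanewukn → waolnewukn) insert -ol- after the first vowel.
The other patterns: stems whose second-to-last letter is 'w' repeat the first consonant+vowel as a prefix; stems whose second-to-last letter is 'r' delete the last vowel and add -uv; stems whose second-to-last letter is 'n' add -us.
So rahekr → raolhekr.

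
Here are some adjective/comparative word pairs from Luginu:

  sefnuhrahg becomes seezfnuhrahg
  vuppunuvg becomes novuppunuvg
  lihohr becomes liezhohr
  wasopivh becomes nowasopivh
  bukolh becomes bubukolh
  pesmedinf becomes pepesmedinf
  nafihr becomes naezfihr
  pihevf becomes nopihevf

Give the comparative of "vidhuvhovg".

"vidhuvhovg" has second-to-last letter 'v'. The stems whose second-to-last letter is 'v' (pihevf → nopihevf, vuppunuvg → novuppunuvg, wasopivh → nowasopivh) add the prefix no-.
The other patterns: stems whose second-to-last letter is 'h' insert -ez- after the first vowel; stems whose second-to-last letter is 'l' or 'n' repeat the first consonant+vowel as a prefix.
So vidhuvhovg → novidhuvhovg.

novidhuvhovg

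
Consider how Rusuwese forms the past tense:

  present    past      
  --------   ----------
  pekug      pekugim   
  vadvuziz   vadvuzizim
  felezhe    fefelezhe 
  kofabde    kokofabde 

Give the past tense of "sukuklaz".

felezhe and vadvuziz both have 3 vowels yet inflect differently (fefelezhe, vadvuzizim), so the number of vowels is not what conditions the rule; whether the stem ends in a vowel or a consonant is.
"sukuklaz" ends in a consonant. The stems ending in a consonant (pekug → pekugim, vadvuziz → vadvuzizim) add -im.
The other pattern: stems ending in a vowel repeat the first consonant+vowel as a prefix.
So sukuklaz → sukuklazim.

sukuklazim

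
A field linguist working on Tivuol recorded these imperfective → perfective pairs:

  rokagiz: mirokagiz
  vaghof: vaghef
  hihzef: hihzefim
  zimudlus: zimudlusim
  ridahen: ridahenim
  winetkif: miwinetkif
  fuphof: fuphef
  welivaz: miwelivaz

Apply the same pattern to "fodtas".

mifodtas

fuphof and hihzef both end in -f yet inflect differently (fuphef, hihzefim), so the final letter is not what conditions the rule; the last vowel is.
"fodtas" has last vowel 'a'. The one such stem in the data (welivaz → miwelivaz) adds the prefix mi-, so the same rule applies.
The other patterns: stems whose last vowel is 'o' change the last vowel to 'e'; stems whose last vowel is 'e' or 'u' add -im.
So fodtas → mifodtas.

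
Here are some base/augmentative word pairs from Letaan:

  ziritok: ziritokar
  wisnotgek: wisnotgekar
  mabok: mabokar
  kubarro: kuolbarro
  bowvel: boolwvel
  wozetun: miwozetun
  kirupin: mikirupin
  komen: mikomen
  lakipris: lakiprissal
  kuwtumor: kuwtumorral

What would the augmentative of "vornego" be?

voolrnego

"vornego" ends in -o. The one such stem in the data (kubarro → kuolbarro) inserts -ol- after the first vowel (as does bowvel), so the same rule applies.
So vornego → voolrnego.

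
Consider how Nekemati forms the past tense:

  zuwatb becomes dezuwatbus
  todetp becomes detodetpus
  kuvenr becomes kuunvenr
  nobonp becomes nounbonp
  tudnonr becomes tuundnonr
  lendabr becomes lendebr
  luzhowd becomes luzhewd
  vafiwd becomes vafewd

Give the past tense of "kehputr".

todetp and nobonp both end in -p yet inflect differently (detodetpus, nounbonp), so the final letter is not what conditions the rule; the second-to-last letter is.
"kehputr" has second-to-last letter 't'. The stems whose second-to-last letter is 't' (zuwatb → dezuwatbus, todetp → detodetpus) add de- … -us around the stem.
So kehputr → dekehputrus.

dekehputrus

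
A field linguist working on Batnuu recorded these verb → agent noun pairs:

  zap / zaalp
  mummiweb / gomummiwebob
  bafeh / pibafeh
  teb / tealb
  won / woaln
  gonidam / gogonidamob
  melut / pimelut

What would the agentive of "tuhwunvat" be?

gotuhwunvatob

"tuhwunvat" has 3 vowels. The stems with 3 vowels (gonidam → gogonidamob, mummiweb → gomummiwebob) add go- … -ob around the stem.
So tuhwunvat → gotuhwunvatob.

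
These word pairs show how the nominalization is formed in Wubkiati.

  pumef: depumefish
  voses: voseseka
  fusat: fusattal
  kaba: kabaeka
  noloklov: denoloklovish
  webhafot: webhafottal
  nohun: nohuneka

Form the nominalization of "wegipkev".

dewegipkevish

"wegipkev" ends in -v. The one such stem in the data (noloklov → denoloklovish) adds de- … -ish around the stem, so the same rule applies.
So wegipkev → dewegipkevish.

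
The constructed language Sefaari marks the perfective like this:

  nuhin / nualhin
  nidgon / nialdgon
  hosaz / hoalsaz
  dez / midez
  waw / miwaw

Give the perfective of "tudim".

"tudim" has 2 vowels. The stems with 2 vowels (nidgon → nialdgon, hosaz → hoalsaz, nuhin → nualhin) insert -al- after the first vowel.
The other pattern: stems with 1 vowel add the prefix mi-.
So tudim → tualdim.

tualdim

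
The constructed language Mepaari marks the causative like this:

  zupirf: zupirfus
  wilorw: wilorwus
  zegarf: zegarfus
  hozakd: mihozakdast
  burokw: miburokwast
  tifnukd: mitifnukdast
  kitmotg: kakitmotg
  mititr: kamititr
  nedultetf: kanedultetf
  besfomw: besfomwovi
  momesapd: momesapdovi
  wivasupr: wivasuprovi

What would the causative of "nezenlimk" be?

nezenlimkovi

wilorw and burokw both end in -w yet inflect differently (wilorwus, miburokwast), so the final letter is not what conditions the rule; the second-to-last letter is.
"nezenlimk" has second-to-last letter 'm'. The one such stem in the data (besfomw → besfomwovi) adds -ovi, so the same rule applies.
The other patterns: stems whose second-to-last letter is 'r' add -us; stems whose second-to-last letter is 'k' add mi- … -ast around the stem; stems whose second-to-last letter is 't' add the prefix ka-.
So nezenlimk → nezenlimkovi.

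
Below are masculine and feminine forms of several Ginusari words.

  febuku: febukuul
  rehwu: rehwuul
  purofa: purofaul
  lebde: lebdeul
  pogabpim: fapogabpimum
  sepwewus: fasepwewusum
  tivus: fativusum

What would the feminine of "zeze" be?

febuku and sepwewus both have last vowel 'u' yet inflect differently (febukuul, fasepwewusum), so the last vowel is not what conditions the rule; whether the stem ends in a vowel or a consonant is.
"zeze" ends in a vowel. The stems ending in a vowel (febuku → febukuul, rehwu → rehwuul, purofa → purofaul) add -ul.
So zeze → zezeul.

zezeul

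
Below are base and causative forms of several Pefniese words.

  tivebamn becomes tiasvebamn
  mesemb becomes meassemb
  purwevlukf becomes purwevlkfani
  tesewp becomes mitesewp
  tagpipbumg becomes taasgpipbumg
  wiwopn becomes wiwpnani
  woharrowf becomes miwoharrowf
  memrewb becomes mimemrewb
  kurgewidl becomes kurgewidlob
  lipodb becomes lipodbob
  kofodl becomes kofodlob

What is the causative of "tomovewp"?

mesemb and memrewb both end in -b yet inflect differently (meassemb, mimemrewb), so the final letter is not what conditions the rule; the second-to-last letter is.
"tomovewp" has second-to-last letter 'w'. The stems whose second-to-last letter is 'w' (woharrowf → miwoharrowf, memrewb → mimemrewb, tesewp → mitesewp) add the prefix mi-.
The other patterns: stems whose second-to-last letter is 'm' insert -as- after the first vowel; stems whose second-to-last letter is 'd' add -ob; stems whose second-to-last letter is 'k' or 'p' delete the last vowel and add -ani.
So tomovewp → mitomovewp.

mitomovewp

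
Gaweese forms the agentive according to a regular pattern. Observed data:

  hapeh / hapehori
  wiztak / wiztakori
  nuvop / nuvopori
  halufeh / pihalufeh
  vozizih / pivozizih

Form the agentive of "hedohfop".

"hedohfop" has 3 vowels. The stems with 3 vowels (halufeh → pihalufeh, vozizih → pivozizih) add the prefix pi-.
The other pattern: stems with 2 vowels add -ori.
So hedohfop → pihedohfop.

pihedohfop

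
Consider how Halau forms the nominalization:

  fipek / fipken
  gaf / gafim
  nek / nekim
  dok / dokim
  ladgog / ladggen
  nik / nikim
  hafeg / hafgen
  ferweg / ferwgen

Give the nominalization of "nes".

dok and fipek both end in -k yet inflect differently (dokim, fipken), so the final letter is not what conditions the rule; the number of vowels is.
"nes" has 1 vowel. The stems with 1 vowel (dok → dokim, nik → nikim, gaf → gafim) add -im.
The other pattern: stems with 2 vowels delete the last vowel and add -en.
So nes → nesim.

nesim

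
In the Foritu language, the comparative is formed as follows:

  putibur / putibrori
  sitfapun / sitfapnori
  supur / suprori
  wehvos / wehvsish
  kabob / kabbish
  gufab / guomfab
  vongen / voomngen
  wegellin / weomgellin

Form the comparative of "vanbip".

vaomnbip

kabob and gufab both end in -b yet inflect differently (kabbish, guomfab), so the final letter is not what conditions the rule; the last vowel is.
"vanbip" has last vowel 'i'. The one such stem in the data (wegellin → weomgellin) inserts -om- after the first vowel (as do gufab, vongen), so the same rule applies.
So vanbip → vaomnbip.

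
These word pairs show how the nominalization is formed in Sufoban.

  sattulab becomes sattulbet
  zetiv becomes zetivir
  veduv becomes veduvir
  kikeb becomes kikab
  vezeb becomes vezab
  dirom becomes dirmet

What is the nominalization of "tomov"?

tomvet

kikeb and sattulab both end in -b yet inflect differently (kikab, sattulbet), so the final letter is not what conditions the rule; the last vowel is.
"tomov" has last vowel 'o'. The one such stem in the data (dirom → dirmet) deletes the last vowel and adds -et (as does sattulab), so the same rule applies.
The other patterns: stems whose last vowel is 'i' or 'u' add -ir; stems whose last vowel is 'e' change the last vowel to 'a'.
So tomov → tomvet.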